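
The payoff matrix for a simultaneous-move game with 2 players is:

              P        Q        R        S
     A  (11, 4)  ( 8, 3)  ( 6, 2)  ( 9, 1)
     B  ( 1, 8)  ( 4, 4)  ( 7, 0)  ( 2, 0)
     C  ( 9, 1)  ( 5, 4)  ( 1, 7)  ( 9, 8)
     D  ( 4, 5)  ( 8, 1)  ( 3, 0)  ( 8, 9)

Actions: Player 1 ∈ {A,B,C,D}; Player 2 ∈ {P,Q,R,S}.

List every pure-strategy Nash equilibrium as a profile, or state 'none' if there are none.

(A,P): NE
(A,Q): not NE [P2→P gives 4>3]
(A,R): not NE [P1→B gives 7>6; P2→P gives 4>2]
(A,S): not NE [P2→P gives 4>1]
(B,P): not NE [P1→A gives 11>1]
(B,Q): not NE [P1→D gives 8>4; P2→P gives 8>4]
(B,R): not NE [P2→P gives 8>0]
(B,S): not NE [P1→C gives 9>2; P2→P gives 8>0]
(C,P): not NE [P1→A gives 11>9; P2→S gives 8>1]
(C,Q): not NE [P1→D gives 8>5; P2→S gives 8>4]
(C,R): not NE [P1→B gives 7>1; P2→S gives 8>7]
(C,S): NE
(D,P): not NE [P1→A gives 11>4; P2→S gives 9>5]
(D,Q): not NE [P2→S gives 9>1]
(D,R): not NE [P1→B gives 7>3; P2→S gives 9>0]
(D,S): not NE [P1→C gives 9>8]

NE set: (A,P), (C,S)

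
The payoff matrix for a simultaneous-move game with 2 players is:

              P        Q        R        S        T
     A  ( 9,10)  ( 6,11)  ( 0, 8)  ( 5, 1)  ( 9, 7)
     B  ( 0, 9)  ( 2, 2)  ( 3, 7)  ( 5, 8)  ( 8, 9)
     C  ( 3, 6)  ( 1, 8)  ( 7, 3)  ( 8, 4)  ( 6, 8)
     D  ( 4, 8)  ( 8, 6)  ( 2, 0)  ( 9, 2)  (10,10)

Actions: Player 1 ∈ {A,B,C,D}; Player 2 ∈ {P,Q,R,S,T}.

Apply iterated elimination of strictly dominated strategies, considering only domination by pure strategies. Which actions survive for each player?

Remaining: P1:{A,D} P2:{P,Q,T}

P2 drop R (P beats it: A:10>8 B:9>7 C:6>3 D:8>0)
P1 drop B (D beats it: P:4>0 Q:8>2 S:9>5 T:10>8)
P1 drop C (D beats it: P:4>3 Q:8>1 S:9>8 T:10>6)
P2 drop S (P beats it: A:10>1 D:8>2)
P1→{A,D} P2→{P,Q,T}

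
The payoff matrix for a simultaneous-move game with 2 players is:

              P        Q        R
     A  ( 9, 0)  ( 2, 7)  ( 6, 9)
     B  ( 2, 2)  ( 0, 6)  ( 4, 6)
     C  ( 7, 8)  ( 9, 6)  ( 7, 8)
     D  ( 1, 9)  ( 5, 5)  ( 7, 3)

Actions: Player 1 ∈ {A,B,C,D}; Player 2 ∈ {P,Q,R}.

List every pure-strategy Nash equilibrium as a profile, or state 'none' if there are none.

NE set: (C,R)

(A,P): not NE [P2→R gives 9>0]
(A,Q): not NE [P1→C gives 9>2; P2→R gives 9>7]
(A,R): not NE [P1→D gives 7>6]
(B,P): not NE [P1→A gives 9>2; P2→R gives 6>2]
(B,Q): not NE [P1→C gives 9>0]
(B,R): not NE [P1→D gives 7>4]
(C,P): not NE [P1→A gives 9>7]
(C,Q): not NE [P2→R gives 8>6]
(C,R): NE
(D,P): not NE [P1→A gives 9>1]
(D,Q): not NE [P1→C gives 9>5; P2→P gives 9>5]
(D,R): not NE [P2→P gives 9>3]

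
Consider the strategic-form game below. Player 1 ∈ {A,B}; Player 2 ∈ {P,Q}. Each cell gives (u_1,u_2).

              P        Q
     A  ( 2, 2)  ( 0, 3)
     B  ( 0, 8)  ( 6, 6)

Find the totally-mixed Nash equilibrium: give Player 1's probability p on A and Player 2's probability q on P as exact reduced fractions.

(p,q) = (2/3, 3/4)

P1 indiff ⇒ q·2+(1-q)·0 = q·0+(1-q)·6 ⇒ q(2) = (1-q)(6) ⇒ q = 3/4
P2 indiff ⇒ p·2+(1-p)·8 = p·3+(1-p)·6 ⇒ p(-1) = (1-p)(-2) ⇒ p = 2/3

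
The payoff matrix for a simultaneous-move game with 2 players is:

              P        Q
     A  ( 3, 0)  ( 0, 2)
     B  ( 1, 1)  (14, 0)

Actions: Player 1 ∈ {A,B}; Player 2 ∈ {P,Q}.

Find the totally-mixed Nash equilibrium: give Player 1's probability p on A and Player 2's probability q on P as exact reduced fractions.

P1 indiff ⇒ q·3+(1-q)·0 = q·1+(1-q)·14 ⇒ q(2) = (1-q)(14) ⇒ q = 7/8
P2 indiff ⇒ p·0+(1-p)·1 = p·2+(1-p)·0 ⇒ p(-2) = (1-p)(-1) ⇒ p = 1/3

(p,q) = (1/3, 7/8)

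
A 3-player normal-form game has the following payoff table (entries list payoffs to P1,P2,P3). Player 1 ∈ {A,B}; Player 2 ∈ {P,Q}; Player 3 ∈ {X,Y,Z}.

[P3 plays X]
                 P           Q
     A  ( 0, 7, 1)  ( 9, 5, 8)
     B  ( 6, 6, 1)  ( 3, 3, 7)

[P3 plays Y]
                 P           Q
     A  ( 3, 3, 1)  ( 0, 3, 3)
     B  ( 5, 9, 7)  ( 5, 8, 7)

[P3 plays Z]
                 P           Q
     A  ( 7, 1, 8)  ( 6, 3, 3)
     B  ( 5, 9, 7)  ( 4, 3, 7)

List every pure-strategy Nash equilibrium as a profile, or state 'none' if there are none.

(A,P,X): not NE [P1→B gives 6>0; P3→Z gives 8>1]
(A,P,Y): not NE [P1→B gives 5>3; P3→Z gives 8>1]
(A,P,Z): not NE [P2→Q gives 3>1]
(A,Q,X): not NE [P2→P gives 7>5]
(A,Q,Y): not NE [P1→B gives 5>0; P3→X gives 8>3]
(A,Q,Z): not NE [P3→X gives 8>3]
(B,P,X): not NE [P3→Z gives 7>1]
(B,P,Y): NE
(B,P,Z): not NE [P1→A gives 7>5]
(B,Q,X): not NE [P1→A gives 9>3; P2→P gives 6>3]
(B,Q,Y): not NE [P2→P gives 9>8]
(B,Q,Z): not NE [P1→A gives 6>4; P2→P gives 9>3]

Nash profiles: (B,P,Y)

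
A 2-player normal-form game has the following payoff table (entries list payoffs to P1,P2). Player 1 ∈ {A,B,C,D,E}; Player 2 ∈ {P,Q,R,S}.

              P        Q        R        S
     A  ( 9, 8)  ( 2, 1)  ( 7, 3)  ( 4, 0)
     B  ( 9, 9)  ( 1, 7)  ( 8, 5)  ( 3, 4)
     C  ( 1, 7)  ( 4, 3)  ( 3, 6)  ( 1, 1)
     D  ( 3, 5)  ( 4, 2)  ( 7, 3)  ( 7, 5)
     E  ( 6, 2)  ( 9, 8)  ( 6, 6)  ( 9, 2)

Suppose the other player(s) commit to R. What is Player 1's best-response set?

u_1(A vs R) = 7
u_1(B vs R) = 8
u_1(C vs R) = 3
u_1(D vs R) = 7
u_1(E vs R) = 6
max payoff 8 at {B}

BR_1 = {B}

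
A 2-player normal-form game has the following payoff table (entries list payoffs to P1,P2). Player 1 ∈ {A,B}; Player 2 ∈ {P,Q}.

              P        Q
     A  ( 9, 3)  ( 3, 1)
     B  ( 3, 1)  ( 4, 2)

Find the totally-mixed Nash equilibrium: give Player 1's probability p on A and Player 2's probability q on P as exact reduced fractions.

p=1/3, q=1/7

P1 indiff ⇒ q·9+(1-q)·3 = q·3+(1-q)·4 ⇒ q(6) = (1-q)(1) ⇒ q = 1/7
P2 indiff ⇒ p·3+(1-p)·1 = p·1+(1-p)·2 ⇒ p(2) = (1-p)(1) ⇒ p = 1/3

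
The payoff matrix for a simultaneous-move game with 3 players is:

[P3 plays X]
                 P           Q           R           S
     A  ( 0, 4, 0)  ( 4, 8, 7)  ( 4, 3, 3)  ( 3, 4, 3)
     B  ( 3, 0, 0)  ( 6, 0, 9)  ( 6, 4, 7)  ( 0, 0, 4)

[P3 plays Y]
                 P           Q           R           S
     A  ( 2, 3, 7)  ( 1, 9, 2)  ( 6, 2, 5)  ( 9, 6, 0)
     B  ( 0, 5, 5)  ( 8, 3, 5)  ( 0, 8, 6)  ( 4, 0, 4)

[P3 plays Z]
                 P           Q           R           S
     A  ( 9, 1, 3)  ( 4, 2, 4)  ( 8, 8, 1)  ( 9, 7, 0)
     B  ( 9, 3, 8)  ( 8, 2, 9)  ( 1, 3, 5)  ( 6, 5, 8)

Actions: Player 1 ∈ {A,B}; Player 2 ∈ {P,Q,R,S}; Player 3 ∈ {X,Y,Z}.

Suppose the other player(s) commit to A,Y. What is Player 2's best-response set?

argmax u_2 = {Q}

u_2(P vs A,Y) = 3
u_2(Q vs A,Y) = 9
u_2(R vs A,Y) = 2
u_2(S vs A,Y) = 6
max payoff 9 at {Q}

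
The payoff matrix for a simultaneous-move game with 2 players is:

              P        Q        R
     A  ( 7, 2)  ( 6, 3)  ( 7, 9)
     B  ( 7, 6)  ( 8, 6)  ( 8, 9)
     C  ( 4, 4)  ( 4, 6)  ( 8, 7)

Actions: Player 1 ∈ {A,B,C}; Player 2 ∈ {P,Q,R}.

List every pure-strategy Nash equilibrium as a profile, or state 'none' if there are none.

(A,P): not NE [P2→R gives 9>2]
(A,Q): not NE [P1→B gives 8>6; P2→R gives 9>3]
(A,R): not NE [P1→C gives 8>7]
(B,P): not NE [P2→R gives 9>6]
(B,Q): not NE [P2→R gives 9>6]
(B,R): NE
(C,P): not NE [P1→B gives 7>4; P2→R gives 7>4]
(C,Q): not NE [P1→B gives 8>4; P2→R gives 7>6]
(C,R): NE

Nash profiles: (B,R), (C,R)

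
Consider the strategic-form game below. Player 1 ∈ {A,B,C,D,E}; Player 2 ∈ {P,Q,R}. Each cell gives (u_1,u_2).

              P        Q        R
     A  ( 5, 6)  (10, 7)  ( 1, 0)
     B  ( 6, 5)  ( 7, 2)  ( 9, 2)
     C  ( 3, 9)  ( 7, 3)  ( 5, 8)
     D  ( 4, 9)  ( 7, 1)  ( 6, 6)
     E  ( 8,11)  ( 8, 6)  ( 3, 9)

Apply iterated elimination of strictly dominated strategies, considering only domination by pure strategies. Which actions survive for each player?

P2 drop R (P beats it: A:6>0 B:5>2 C:9>8 D:9>6 E:11>9)
P1 drop B (E beats it: P:8>6 Q:8>7)
P1 drop C (A beats it: P:5>3 Q:10>7)
P1 drop D (A beats it: P:5>4 Q:10>7)
P1→{A,E} P2→{P,Q}

Survivors P1:{A,E} P2:{P,Q}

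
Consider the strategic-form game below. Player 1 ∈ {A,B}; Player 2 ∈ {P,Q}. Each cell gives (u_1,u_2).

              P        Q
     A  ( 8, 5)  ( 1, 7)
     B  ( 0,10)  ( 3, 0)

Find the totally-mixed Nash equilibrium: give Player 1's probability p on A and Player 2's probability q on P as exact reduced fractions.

P1 indiff ⇒ q·8+(1-q)·1 = q·0+(1-q)·3 ⇒ q(8) = (1-q)(2) ⇒ q = 1/5
P2 indiff ⇒ p·5+(1-p)·10 = p·7+(1-p)·0 ⇒ p(-2) = (1-p)(-10) ⇒ p = 5/6

(p,q) = (5/6, 1/5)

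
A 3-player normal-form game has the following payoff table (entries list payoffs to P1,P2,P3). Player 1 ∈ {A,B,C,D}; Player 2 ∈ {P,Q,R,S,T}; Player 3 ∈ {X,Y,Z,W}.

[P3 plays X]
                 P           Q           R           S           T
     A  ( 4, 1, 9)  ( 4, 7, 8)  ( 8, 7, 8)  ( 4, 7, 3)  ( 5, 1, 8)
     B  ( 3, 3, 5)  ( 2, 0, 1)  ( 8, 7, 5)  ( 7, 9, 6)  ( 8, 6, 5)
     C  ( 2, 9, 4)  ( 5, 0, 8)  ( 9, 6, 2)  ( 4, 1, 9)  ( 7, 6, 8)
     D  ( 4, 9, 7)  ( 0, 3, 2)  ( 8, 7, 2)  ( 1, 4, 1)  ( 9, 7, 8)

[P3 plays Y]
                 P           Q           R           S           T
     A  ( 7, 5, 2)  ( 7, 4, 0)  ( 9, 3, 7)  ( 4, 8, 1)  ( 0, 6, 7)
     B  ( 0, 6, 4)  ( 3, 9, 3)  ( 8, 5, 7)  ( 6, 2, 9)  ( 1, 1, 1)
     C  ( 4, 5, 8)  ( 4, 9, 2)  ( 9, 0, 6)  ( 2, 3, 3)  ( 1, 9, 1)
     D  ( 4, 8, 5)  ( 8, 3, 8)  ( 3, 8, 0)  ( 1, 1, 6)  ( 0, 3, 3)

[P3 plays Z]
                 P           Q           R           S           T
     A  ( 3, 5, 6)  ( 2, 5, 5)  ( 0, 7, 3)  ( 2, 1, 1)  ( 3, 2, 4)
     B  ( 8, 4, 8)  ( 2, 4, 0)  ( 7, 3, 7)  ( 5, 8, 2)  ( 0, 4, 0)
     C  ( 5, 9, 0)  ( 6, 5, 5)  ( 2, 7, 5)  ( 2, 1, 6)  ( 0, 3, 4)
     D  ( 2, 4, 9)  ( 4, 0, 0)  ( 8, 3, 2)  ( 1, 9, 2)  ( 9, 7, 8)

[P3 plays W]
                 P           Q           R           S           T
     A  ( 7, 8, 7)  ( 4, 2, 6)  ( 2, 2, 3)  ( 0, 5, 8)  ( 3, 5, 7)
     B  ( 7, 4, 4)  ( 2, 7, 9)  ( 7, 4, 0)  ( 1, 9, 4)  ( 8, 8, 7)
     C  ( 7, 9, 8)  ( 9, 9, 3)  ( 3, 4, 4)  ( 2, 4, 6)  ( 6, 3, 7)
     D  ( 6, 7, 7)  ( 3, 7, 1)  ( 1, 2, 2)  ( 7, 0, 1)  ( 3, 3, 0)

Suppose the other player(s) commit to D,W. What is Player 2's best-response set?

P2 best: {P,Q}

u_2(P vs D,W) = 7
u_2(Q vs D,W) = 7
u_2(R vs D,W) = 2
u_2(S vs D,W) = 0
u_2(T vs D,W) = 3
max payoff 7 at {P,Q}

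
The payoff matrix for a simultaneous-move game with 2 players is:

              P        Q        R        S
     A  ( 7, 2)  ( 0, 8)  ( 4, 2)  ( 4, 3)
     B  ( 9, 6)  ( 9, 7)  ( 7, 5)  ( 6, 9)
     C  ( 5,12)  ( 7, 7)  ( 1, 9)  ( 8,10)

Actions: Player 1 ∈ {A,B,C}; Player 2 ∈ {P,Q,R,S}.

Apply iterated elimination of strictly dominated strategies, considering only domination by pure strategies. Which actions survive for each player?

P1 drop A (B beats it: P:9>7 Q:9>0 R:7>4 S:6>4)
P2 drop Q (S beats it: B:9>7 C:10>7)
P2 drop R (P beats it: B:6>5 C:12>9)
P1→{B,C} P2→{P,S}

Survivors P1:{B,C} P2:{P,S}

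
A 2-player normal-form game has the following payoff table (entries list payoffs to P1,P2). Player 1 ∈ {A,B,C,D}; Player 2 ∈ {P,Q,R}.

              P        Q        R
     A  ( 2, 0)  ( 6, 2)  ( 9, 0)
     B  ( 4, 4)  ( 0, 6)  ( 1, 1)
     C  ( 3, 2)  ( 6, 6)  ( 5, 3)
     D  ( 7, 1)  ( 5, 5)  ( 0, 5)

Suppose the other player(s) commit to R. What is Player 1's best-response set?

argmax u_1 = {A}

u_1(A vs R) = 9
u_1(B vs R) = 1
u_1(C vs R) = 5
u_1(D vs R) = 0
max payoff 9 at {A}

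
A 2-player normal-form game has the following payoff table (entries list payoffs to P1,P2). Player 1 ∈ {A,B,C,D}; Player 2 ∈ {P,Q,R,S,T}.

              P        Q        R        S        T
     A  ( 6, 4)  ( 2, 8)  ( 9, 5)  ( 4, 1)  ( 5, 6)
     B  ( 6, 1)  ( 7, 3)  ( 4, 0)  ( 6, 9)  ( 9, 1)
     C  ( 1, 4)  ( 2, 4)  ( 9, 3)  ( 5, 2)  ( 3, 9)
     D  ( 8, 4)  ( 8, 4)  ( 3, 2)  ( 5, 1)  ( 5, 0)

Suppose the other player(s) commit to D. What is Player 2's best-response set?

BR_2 = {P,Q}

u_2(P vs D) = 4
u_2(Q vs D) = 4
u_2(R vs D) = 2
u_2(S vs D) = 1
u_2(T vs D) = 0
max payoff 4 at {P,Q}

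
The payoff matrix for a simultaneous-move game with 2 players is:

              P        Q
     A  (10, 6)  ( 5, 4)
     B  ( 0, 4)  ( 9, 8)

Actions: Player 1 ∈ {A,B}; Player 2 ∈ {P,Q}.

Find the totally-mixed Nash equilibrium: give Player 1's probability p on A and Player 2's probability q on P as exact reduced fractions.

P1 indiff ⇒ q·10+(1-q)·5 = q·0+(1-q)·9 ⇒ q(10) = (1-q)(4) ⇒ q = 2/7
P2 indiff ⇒ p·6+(1-p)·4 = p·4+(1-p)·8 ⇒ p(2) = (1-p)(4) ⇒ p = 2/3

p=2/3, q=2/7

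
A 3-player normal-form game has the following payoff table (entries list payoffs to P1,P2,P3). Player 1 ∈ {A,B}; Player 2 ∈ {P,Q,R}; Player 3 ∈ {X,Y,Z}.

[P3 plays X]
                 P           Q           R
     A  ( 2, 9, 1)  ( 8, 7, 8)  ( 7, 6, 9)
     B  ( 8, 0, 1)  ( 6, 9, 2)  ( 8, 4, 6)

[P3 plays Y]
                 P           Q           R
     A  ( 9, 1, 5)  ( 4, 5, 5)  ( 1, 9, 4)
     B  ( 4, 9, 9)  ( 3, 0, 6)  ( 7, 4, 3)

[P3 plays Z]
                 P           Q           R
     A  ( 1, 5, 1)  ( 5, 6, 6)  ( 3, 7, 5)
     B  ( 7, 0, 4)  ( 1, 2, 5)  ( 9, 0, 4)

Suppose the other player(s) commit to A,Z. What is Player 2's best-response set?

u_2(P vs A,Z) = 5
u_2(Q vs A,Z) = 6
u_2(R vs A,Z) = 7
max payoff 7 at {R}

BR_2 = {R}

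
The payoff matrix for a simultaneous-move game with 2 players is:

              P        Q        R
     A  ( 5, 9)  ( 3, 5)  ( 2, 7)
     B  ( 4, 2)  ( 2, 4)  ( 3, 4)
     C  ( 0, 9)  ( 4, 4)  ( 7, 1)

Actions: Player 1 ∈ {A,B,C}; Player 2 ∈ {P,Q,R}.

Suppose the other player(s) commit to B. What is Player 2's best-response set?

argmax u_2 = {Q,R}

u_2(P vs B) = 2
u_2(Q vs B) = 4
u_2(R vs B) = 4
max payoff 4 at {Q,R}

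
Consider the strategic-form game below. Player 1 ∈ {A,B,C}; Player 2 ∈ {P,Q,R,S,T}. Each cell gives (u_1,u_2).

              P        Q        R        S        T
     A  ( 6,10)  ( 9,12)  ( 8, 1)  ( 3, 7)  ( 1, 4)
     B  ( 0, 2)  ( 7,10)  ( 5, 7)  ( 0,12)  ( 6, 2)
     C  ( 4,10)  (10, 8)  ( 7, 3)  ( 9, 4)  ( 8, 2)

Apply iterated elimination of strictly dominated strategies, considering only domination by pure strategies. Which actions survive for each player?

P1 drop B (C beats it: P:4>0 Q:10>7 R:7>5 S:9>0 T:8>6)
P2 drop R (P beats it: A:10>1 C:10>3)
P2 drop S (P beats it: A:10>7 C:10>4)
P2 drop T (P beats it: A:10>4 C:10>2)
P1→{A,C} P2→{P,Q}

Survivors P1:{A,C} P2:{P,Q}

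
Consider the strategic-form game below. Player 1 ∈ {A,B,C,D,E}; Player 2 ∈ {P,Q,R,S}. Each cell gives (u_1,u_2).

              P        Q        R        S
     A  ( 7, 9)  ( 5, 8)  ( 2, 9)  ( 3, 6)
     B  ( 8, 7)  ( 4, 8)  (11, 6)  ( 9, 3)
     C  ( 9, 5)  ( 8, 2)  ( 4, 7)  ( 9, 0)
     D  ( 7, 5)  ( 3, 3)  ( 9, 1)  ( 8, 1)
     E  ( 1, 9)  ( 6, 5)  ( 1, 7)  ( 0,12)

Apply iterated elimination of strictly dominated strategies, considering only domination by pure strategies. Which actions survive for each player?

P1 drop A (C beats it: P:9>7 Q:8>5 R:4>2 S:9>3)
P1 drop D (B beats it: P:8>7 Q:4>3 R:11>9 S:9>8)
P1 drop E (C beats it: P:9>1 Q:8>6 R:4>1 S:9>0)
P2 drop S (P beats it: B:7>3 C:5>0)
P1→{B,C} P2→{P,Q,R}

Remaining: P1:{B,C} P2:{P,Q,R}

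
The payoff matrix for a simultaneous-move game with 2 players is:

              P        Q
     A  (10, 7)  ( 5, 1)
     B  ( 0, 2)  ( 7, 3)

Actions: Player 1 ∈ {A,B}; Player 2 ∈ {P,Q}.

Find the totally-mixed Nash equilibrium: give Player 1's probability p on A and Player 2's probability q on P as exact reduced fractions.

P1 indiff ⇒ q·10+(1-q)·5 = q·0+(1-q)·7 ⇒ q(10) = (1-q)(2) ⇒ q = 1/6
P2 indiff ⇒ p·7+(1-p)·2 = p·1+(1-p)·3 ⇒ p(6) = (1-p)(1) ⇒ p = 1/7

(p,q) = (1/7, 1/6)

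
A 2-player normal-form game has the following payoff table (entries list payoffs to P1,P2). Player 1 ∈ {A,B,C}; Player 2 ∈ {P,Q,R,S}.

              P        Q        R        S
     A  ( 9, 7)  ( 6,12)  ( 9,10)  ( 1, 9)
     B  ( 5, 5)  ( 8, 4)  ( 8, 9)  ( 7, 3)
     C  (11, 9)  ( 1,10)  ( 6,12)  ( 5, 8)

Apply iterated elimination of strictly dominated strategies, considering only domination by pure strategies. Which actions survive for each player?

P2 drop P (R beats it: A:10>7 B:9>5 C:12>9)
P1 drop C (B beats it: Q:8>1 R:8>6 S:7>5)
P2 drop S (Q beats it: A:12>9 B:4>3)
P1→{A,B} P2→{Q,R}

IESDS → P1:{A,B} P2:{Q,R}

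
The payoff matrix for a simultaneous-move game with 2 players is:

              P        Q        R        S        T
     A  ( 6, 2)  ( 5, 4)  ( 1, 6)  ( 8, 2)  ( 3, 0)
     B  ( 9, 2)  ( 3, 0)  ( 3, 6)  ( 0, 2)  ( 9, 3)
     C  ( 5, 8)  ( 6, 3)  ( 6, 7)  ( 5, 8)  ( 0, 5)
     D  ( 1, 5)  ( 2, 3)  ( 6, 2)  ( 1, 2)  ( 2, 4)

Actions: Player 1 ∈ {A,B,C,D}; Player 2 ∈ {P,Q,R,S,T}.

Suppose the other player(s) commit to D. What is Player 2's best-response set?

BR_2 = {P}

u_2(P vs D) = 5
u_2(Q vs D) = 3
u_2(R vs D) = 2
u_2(S vs D) = 2
u_2(T vs D) = 4
max payoff 5 at {P}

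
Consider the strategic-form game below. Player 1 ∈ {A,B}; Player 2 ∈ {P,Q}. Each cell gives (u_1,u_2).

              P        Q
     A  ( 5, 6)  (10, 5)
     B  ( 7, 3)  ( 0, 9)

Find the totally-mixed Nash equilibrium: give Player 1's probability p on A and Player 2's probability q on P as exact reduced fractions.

p=6/7, q=5/6

P1 indiff ⇒ q·5+(1-q)·10 = q·7+(1-q)·0 ⇒ q(-2) = (1-q)(-10) ⇒ q = 5/6
P2 indiff ⇒ p·6+(1-p)·3 = p·5+(1-p)·9 ⇒ p(1) = (1-p)(6) ⇒ p = 6/7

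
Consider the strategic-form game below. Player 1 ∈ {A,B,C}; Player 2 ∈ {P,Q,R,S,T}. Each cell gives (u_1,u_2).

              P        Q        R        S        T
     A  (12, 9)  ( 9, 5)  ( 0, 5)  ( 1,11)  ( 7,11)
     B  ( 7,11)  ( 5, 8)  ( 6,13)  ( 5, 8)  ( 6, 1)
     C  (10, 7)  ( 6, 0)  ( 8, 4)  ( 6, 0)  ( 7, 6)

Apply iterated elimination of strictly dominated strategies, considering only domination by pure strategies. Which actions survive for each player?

Remaining: P1:{A,C} P2:{P,S,T}

P1 drop B (C beats it: P:10>7 Q:6>5 R:8>6 S:6>5 T:7>6)
P2 drop Q (P beats it: A:9>5 C:7>0)
P2 drop R (P beats it: A:9>5 C:7>4)
P1→{A,C} P2→{P,S,T}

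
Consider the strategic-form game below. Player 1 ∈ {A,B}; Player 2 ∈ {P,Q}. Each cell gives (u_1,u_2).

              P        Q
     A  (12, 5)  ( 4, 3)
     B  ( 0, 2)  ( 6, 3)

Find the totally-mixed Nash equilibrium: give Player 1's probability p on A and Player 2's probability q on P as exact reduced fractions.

p=1/3, q=1/7

P1 indiff ⇒ q·12+(1-q)·4 = q·0+(1-q)·6 ⇒ q(12) = (1-q)(2) ⇒ q = 1/7
P2 indiff ⇒ p·5+(1-p)·2 = p·3+(1-p)·3 ⇒ p(2) = (1-p)(1) ⇒ p = 1/3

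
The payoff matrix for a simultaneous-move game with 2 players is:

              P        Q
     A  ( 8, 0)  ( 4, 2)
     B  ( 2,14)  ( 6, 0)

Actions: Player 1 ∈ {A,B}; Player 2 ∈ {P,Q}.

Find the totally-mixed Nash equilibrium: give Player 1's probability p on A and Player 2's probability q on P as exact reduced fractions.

P1 indiff ⇒ q·8+(1-q)·4 = q·2+(1-q)·6 ⇒ q(6) = (1-q)(2) ⇒ q = 1/4
P2 indiff ⇒ p·0+(1-p)·14 = p·2+(1-p)·0 ⇒ p(-2) = (1-p)(-14) ⇒ p = 7/8

(p,q) = (7/8, 1/4)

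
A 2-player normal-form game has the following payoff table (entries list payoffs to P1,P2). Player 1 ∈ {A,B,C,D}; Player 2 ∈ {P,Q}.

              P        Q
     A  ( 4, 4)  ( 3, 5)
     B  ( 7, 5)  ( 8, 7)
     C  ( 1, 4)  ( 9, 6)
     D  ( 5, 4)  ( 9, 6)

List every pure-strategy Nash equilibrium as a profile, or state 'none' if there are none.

NE set: (C,Q), (D,Q)

(A,P): not NE [P1→B gives 7>4; P2→Q gives 5>4]
(A,Q): not NE [P1→D gives 9>3]
(B,P): not NE [P2→Q gives 7>5]
(B,Q): not NE [P1→D gives 9>8]
(C,P): not NE [P1→B gives 7>1; P2→Q gives 6>4]
(C,Q): NE
(D,P): not NE [P1→B gives 7>5; P2→Q gives 6>4]
(D,Q): NE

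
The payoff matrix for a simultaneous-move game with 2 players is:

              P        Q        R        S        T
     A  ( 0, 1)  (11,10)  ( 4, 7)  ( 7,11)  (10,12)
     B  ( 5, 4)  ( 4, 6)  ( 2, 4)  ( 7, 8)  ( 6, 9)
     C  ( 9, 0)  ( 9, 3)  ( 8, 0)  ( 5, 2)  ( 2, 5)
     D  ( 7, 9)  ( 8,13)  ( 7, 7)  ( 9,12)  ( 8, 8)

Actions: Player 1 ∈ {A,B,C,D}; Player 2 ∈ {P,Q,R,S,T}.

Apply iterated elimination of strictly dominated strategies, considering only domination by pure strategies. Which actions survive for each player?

P1 drop B (D beats it: P:7>5 Q:8>4 R:7>2 S:9>7 T:8>6)
P2 drop P (Q beats it: A:10>1 C:3>0 D:13>9)
P2 drop R (Q beats it: A:10>7 C:3>0 D:13>7)
P1 drop C (A beats it: Q:11>9 S:7>5 T:10>2)
P1→{A,D} P2→{Q,S,T}

Remaining: P1:{A,D} P2:{Q,S,T}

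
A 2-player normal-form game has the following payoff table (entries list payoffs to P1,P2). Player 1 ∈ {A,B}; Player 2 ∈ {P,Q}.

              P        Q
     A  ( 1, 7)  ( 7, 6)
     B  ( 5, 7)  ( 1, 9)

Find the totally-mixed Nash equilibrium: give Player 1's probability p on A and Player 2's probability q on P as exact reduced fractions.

P1 indiff ⇒ q·1+(1-q)·7 = q·5+(1-q)·1 ⇒ q(-4) = (1-q)(-6) ⇒ q = 3/5
P2 indiff ⇒ p·7+(1-p)·7 = p·6+(1-p)·9 ⇒ p(1) = (1-p)(2) ⇒ p = 2/3

(p,q) = (2/3, 3/5)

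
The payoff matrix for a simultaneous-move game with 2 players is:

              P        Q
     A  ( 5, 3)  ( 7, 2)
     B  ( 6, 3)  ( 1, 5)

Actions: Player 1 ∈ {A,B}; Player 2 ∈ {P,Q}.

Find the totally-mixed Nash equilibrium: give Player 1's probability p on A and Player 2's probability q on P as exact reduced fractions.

p=2/3, q=6/7

P1 indiff ⇒ q·5+(1-q)·7 = q·6+(1-q)·1 ⇒ q(-1) = (1-q)(-6) ⇒ q = 6/7
P2 indiff ⇒ p·3+(1-p)·3 = p·2+(1-p)·5 ⇒ p(1) = (1-p)(2) ⇒ p = 2/3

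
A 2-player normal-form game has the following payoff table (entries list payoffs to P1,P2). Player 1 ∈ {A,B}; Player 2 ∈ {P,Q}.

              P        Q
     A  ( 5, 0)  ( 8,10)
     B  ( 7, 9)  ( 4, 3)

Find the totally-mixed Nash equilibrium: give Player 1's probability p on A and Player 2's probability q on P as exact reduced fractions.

P1 mixes 3/8 on A; P2 mixes 2/3 on P

P1 indiff ⇒ q·5+(1-q)·8 = q·7+(1-q)·4 ⇒ q(-2) = (1-q)(-4) ⇒ q = 2/3
P2 indiff ⇒ p·0+(1-p)·9 = p·10+(1-p)·3 ⇒ p(-10) = (1-p)(-6) ⇒ p = 3/8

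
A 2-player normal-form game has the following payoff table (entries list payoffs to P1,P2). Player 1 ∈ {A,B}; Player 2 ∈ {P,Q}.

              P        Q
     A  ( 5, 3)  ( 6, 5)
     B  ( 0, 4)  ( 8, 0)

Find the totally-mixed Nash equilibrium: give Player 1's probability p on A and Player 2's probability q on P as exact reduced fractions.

P1 indiff ⇒ q·5+(1-q)·6 = q·0+(1-q)·8 ⇒ q(5) = (1-q)(2) ⇒ q = 2/7
P2 indiff ⇒ p·3+(1-p)·4 = p·5+(1-p)·0 ⇒ p(-2) = (1-p)(-4) ⇒ p = 2/3

p=2/3, q=2/7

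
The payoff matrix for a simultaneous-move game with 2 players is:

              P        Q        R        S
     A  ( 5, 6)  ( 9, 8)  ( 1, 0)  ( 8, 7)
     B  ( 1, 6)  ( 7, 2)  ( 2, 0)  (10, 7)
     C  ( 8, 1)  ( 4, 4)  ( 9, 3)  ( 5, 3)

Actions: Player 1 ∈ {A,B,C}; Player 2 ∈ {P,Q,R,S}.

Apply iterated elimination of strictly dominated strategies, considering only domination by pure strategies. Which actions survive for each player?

IESDS → P1:{A,B} P2:{Q,S}

P2 drop P (S beats it: A:7>6 B:7>6 C:3>1)
P2 drop R (Q beats it: A:8>0 B:2>0 C:4>3)
P1 drop C (A beats it: Q:9>4 S:8>5)
P1→{A,B} P2→{Q,S}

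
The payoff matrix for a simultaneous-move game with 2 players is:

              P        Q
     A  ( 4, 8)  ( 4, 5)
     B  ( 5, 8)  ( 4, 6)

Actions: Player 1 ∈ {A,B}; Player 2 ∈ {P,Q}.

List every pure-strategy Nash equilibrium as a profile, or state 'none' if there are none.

(A,P): not NE [P1→B gives 5>4]
(A,Q): not NE [P2→P gives 8>5]
(B,P): NE
(B,Q): not NE [P2→P gives 8>6]

PSNE = {(B,P)}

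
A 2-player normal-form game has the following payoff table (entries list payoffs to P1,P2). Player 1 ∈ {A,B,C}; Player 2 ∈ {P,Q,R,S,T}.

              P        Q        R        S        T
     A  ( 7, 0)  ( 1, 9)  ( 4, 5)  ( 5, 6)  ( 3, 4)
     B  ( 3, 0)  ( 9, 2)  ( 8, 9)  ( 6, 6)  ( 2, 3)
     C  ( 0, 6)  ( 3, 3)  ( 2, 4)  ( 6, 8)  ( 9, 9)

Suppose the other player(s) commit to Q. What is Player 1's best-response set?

BR_1 = {B}

u_1(A vs Q) = 1
u_1(B vs Q) = 9
u_1(C vs Q) = 3
max payoff 9 at {B}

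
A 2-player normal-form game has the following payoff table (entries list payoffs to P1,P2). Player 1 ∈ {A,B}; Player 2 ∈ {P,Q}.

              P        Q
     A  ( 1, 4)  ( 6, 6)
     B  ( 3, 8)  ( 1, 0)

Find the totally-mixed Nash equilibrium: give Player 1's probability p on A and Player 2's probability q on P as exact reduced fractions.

P1 indiff ⇒ q·1+(1-q)·6 = q·3+(1-q)·1 ⇒ q(-2) = (1-q)(-5) ⇒ q = 5/7
P2 indiff ⇒ p·4+(1-p)·8 = p·6+(1-p)·0 ⇒ p(-2) = (1-p)(-8) ⇒ p = 4/5

(p,q) = (4/5, 5/7)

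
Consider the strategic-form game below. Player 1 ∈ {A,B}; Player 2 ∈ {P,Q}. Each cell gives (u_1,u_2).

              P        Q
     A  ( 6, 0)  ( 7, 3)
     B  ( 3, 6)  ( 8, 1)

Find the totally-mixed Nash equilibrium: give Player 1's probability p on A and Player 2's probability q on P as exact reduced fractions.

(p,q) = (5/8, 1/4)

P1 indiff ⇒ q·6+(1-q)·7 = q·3+(1-q)·8 ⇒ q(3) = (1-q)(1) ⇒ q = 1/4
P2 indiff ⇒ p·0+(1-p)·6 = p·3+(1-p)·1 ⇒ p(-3) = (1-p)(-5) ⇒ p = 5/8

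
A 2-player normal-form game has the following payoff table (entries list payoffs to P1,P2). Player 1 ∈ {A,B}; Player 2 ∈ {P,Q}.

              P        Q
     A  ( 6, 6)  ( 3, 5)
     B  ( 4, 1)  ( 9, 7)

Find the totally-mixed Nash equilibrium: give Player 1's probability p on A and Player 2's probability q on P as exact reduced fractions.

P1 indiff ⇒ q·6+(1-q)·3 = q·4+(1-q)·9 ⇒ q(2) = (1-q)(6) ⇒ q = 3/4
P2 indiff ⇒ p·6+(1-p)·1 = p·5+(1-p)·7 ⇒ p(1) = (1-p)(6) ⇒ p = 6/7

p=6/7, q=3/4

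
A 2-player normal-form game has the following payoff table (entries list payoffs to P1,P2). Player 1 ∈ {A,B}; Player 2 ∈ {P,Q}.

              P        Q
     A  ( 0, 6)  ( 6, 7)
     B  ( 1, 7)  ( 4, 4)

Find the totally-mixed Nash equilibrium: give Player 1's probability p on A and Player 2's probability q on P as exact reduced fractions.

P1 indiff ⇒ q·0+(1-q)·6 = q·1+(1-q)·4 ⇒ q(-1) = (1-q)(-2) ⇒ q = 2/3
P2 indiff ⇒ p·6+(1-p)·7 = p·7+(1-p)·4 ⇒ p(-1) = (1-p)(-3) ⇒ p = 3/4

p=3/4, q=2/3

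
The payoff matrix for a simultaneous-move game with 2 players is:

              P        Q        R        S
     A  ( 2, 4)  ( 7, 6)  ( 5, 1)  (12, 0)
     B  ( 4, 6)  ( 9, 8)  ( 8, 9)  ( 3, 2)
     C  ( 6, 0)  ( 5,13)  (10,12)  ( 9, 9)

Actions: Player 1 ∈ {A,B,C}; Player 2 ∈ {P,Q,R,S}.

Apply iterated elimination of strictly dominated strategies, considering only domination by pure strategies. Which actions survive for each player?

P2 drop P (Q beats it: A:6>4 B:8>6 C:13>0)
P2 drop S (Q beats it: A:6>0 B:8>2 C:13>9)
P1 drop A (B beats it: Q:9>7 R:8>5)
P1→{B,C} P2→{Q,R}

Survivors P1:{B,C} P2:{Q,R}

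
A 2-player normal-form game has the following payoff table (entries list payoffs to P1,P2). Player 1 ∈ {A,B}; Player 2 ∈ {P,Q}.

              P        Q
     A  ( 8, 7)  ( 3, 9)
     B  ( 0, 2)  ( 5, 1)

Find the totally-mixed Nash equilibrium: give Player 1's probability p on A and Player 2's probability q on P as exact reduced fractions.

p=1/3, q=1/5

P1 indiff ⇒ q·8+(1-q)·3 = q·0+(1-q)·5 ⇒ q(8) = (1-q)(2) ⇒ q = 1/5
P2 indiff ⇒ p·7+(1-p)·2 = p·9+(1-p)·1 ⇒ p(-2) = (1-p)(-1) ⇒ p = 1/3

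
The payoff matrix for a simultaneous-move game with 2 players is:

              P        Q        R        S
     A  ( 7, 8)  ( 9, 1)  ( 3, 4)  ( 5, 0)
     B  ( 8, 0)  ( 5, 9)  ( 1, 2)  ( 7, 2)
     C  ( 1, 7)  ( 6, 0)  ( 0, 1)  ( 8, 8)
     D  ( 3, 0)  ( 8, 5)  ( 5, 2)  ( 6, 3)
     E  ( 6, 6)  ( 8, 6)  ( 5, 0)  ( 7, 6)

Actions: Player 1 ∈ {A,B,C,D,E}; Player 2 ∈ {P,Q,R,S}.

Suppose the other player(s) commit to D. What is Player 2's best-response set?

u_2(P vs D) = 0
u_2(Q vs D) = 5
u_2(R vs D) = 2
u_2(S vs D) = 3
max payoff 5 at {Q}

P2 best: {Q}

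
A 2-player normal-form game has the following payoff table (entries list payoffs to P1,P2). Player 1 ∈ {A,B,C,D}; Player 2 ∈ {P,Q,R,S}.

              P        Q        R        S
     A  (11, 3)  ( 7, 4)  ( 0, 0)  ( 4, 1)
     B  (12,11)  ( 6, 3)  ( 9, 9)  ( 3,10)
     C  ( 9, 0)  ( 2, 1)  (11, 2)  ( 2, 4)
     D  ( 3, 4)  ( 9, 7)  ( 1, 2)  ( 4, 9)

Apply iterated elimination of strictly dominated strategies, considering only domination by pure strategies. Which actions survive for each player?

P2 drop R (S beats it: A:1>0 B:10>9 C:4>2 D:9>2)
P1 drop C (A beats it: P:11>9 Q:7>2 S:4>2)
P1→{A,B,D} P2→{P,Q,S}

IESDS → P1:{A,B,D} P2:{P,Q,S}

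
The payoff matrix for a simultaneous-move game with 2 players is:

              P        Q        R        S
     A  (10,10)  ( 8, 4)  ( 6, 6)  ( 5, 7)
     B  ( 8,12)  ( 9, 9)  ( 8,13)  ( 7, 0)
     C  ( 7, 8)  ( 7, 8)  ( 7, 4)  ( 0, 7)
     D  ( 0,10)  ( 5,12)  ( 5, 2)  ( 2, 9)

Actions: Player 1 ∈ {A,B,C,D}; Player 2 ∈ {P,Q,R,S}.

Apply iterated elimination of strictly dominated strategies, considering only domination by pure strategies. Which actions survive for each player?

P1 drop C (B beats it: P:8>7 Q:9>7 R:8>7 S:7>0)
P1 drop D (A beats it: P:10>0 Q:8>5 R:6>5 S:5>2)
P2 drop Q (P beats it: A:10>4 B:12>9)
P2 drop S (P beats it: A:10>7 B:12>0)
P1→{A,B} P2→{P,R}

Survivors P1:{A,B} P2:{P,R}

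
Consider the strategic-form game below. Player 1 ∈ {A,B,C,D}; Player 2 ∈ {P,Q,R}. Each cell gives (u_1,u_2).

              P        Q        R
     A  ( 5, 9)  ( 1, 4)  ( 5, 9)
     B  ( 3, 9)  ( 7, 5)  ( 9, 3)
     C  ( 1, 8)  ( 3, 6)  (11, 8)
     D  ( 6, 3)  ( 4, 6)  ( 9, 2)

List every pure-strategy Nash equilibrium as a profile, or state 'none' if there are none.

PSNE = {(C,R)}

(A,P): not NE [P1→D gives 6>5]
(A,Q): not NE [P1→B gives 7>1; P2→R gives 9>4]
(A,R): not NE [P1→C gives 11>5]
(B,P): not NE [P1→D gives 6>3]
(B,Q): not NE [P2→P gives 9>5]
(B,R): not NE [P1→C gives 11>9; P2→P gives 9>3]
(C,P): not NE [P1→D gives 6>1]
(C,Q): not NE [P1→B gives 7>3; P2→R gives 8>6]
(C,R): NE
(D,P): not NE [P2→Q gives 6>3]
(D,Q): not NE [P1→B gives 7>4]
(D,R): not NE [P1→C gives 11>9; P2→Q gives 6>2]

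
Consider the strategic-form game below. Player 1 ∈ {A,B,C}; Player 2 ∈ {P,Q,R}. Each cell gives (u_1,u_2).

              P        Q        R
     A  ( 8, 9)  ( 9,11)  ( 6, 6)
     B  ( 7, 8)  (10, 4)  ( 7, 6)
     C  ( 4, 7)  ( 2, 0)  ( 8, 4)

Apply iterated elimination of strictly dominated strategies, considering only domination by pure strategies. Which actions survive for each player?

P2 drop R (P beats it: A:9>6 B:8>6 C:7>4)
P1 drop C (A beats it: P:8>4 Q:9>2)
P1→{A,B} P2→{P,Q}

IESDS → P1:{A,B} P2:{P,Q}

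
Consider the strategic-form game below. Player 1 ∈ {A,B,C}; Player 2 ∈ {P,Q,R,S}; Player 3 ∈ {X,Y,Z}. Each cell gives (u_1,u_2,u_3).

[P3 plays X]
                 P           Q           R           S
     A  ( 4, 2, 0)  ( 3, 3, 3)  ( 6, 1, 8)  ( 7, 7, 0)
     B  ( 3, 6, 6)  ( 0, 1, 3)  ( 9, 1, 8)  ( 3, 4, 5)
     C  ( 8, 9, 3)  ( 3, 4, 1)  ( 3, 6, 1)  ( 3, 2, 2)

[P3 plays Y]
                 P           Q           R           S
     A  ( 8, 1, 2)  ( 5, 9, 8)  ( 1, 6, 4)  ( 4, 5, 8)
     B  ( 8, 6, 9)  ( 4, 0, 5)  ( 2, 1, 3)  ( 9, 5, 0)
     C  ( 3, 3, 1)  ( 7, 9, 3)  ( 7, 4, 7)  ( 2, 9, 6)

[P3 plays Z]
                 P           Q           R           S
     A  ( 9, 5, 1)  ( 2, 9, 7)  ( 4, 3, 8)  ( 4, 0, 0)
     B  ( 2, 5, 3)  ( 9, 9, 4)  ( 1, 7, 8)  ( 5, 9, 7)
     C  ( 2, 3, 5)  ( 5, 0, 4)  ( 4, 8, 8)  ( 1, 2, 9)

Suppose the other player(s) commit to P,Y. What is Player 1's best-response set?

BR_1 = {A,B}

u_1(A vs P,Y) = 8
u_1(B vs P,Y) = 8
u_1(C vs P,Y) = 3
max payoff 8 at {A,B}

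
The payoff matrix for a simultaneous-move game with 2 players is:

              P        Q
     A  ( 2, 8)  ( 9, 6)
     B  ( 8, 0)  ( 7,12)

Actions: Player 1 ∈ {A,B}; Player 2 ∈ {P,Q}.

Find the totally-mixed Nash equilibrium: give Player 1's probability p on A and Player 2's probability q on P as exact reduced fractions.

p=6/7, q=1/4

P1 indiff ⇒ q·2+(1-q)·9 = q·8+(1-q)·7 ⇒ q(-6) = (1-q)(-2) ⇒ q = 1/4
P2 indiff ⇒ p·8+(1-p)·0 = p·6+(1-p)·12 ⇒ p(2) = (1-p)(12) ⇒ p = 6/7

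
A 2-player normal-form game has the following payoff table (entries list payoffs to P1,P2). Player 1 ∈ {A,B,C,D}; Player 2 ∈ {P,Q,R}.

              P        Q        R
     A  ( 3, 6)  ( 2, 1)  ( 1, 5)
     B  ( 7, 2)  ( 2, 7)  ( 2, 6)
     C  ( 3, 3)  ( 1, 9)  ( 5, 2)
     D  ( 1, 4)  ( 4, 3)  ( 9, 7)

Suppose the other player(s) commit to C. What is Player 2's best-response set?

u_2(P vs C) = 3
u_2(Q vs C) = 9
u_2(R vs C) = 2
max payoff 9 at {Q}

argmax u_2 = {Q}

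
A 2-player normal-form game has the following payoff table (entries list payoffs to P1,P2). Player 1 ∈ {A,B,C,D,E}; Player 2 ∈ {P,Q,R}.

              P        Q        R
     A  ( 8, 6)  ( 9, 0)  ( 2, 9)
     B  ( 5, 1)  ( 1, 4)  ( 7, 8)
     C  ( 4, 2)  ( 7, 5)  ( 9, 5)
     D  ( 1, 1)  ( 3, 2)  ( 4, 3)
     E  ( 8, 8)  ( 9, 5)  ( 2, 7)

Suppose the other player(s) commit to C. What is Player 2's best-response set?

u_2(P vs C) = 2
u_2(Q vs C) = 5
u_2(R vs C) = 5
max payoff 5 at {Q,R}

argmax u_2 = {Q,R}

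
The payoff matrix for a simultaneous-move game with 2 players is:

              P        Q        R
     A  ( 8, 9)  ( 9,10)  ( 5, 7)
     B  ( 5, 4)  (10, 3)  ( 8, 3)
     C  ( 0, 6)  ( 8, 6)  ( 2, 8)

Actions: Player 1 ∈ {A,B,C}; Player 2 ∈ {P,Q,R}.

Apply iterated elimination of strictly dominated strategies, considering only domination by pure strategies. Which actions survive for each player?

Survivors P1:{A,B} P2:{P,Q}

P1 drop C (A beats it: P:8>0 Q:9>8 R:5>2)
P2 drop R (P beats it: A:9>7 B:4>3)
P1→{A,B} P2→{P,Q}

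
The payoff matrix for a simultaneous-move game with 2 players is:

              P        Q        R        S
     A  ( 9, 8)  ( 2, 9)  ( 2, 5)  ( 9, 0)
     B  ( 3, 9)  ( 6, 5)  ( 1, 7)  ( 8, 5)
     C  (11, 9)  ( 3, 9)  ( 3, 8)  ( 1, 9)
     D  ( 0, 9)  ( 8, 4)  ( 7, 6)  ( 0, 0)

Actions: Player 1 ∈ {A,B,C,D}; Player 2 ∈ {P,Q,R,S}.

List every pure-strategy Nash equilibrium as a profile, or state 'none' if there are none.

(A,P): not NE [P1→C gives 11>9; P2→Q gives 9>8]
(A,Q): not NE [P1→D gives 8>2]
(A,R): not NE [P1→D gives 7>2; P2→Q gives 9>5]
(A,S): not NE [P2→Q gives 9>0]
(B,P): not NE [P1→C gives 11>3]
(B,Q): not NE [P1→D gives 8>6; P2→P gives 9>5]
(B,R): not NE [P1→D gives 7>1; P2→P gives 9>7]
(B,S): not NE [P1→A gives 9>8; P2→P gives 9>5]
(C,P): NE
(C,Q): not NE [P1→D gives 8>3]
(C,R): not NE [P1→D gives 7>3; P2→S gives 9>8]
(C,S): not NE [P1→A gives 9>1]
(D,P): not NE [P1→C gives 11>0]
(D,Q): not NE [P2→P gives 9>4]
(D,R): not NE [P2→P gives 9>6]
(D,S): not NE [P1→A gives 9>0; P2→P gives 9>0]

PSNE = {(C,P)}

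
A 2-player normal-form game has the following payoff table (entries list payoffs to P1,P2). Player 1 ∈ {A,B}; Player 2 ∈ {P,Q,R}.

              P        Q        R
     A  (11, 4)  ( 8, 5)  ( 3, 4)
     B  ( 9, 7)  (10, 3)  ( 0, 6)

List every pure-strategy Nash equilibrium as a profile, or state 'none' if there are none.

(A,P): not NE [P2→Q gives 5>4]
(A,Q): not NE [P1→B gives 10>8]
(A,R): not NE [P2→Q gives 5>4]
(B,P): not NE [P1→A gives 11>9]
(B,Q): not NE [P2→P gives 7>3]
(B,R): not NE [P1→A gives 3>0; P2→P gives 7>6]

No pure NE.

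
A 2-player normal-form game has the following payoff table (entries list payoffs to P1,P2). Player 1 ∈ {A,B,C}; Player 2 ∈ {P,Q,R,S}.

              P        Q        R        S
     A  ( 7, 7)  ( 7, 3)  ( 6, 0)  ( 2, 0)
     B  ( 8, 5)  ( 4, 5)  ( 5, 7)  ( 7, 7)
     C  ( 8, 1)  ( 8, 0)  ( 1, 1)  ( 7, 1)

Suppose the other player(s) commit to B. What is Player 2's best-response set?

u_2(P vs B) = 5
u_2(Q vs B) = 5
u_2(R vs B) = 7
u_2(S vs B) = 7
max payoff 7 at {R,S}

argmax u_2 = {R,S}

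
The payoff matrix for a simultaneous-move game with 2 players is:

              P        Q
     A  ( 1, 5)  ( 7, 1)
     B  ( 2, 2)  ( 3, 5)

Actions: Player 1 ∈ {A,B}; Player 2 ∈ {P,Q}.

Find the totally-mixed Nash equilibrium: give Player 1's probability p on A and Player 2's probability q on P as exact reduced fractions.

P1 indiff ⇒ q·1+(1-q)·7 = q·2+(1-q)·3 ⇒ q(-1) = (1-q)(-4) ⇒ q = 4/5
P2 indiff ⇒ p·5+(1-p)·2 = p·1+(1-p)·5 ⇒ p(4) = (1-p)(3) ⇒ p = 3/7

p=3/7, q=4/5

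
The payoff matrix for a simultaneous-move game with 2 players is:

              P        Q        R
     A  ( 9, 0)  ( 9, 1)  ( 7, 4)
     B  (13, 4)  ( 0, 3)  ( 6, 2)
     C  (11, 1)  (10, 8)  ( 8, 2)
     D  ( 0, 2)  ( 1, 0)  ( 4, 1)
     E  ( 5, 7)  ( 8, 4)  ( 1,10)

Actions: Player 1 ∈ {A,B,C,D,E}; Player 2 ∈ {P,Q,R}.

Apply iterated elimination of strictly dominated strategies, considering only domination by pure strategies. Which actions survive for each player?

Remaining: P1:{B,C} P2:{P,Q}

P1 drop A (C beats it: P:11>9 Q:10>9 R:8>7)
P1 drop D (C beats it: P:11>0 Q:10>1 R:8>4)
P1 drop E (C beats it: P:11>5 Q:10>8 R:8>1)
P2 drop R (Q beats it: B:3>2 C:8>2)
P1→{B,C} P2→{P,Q}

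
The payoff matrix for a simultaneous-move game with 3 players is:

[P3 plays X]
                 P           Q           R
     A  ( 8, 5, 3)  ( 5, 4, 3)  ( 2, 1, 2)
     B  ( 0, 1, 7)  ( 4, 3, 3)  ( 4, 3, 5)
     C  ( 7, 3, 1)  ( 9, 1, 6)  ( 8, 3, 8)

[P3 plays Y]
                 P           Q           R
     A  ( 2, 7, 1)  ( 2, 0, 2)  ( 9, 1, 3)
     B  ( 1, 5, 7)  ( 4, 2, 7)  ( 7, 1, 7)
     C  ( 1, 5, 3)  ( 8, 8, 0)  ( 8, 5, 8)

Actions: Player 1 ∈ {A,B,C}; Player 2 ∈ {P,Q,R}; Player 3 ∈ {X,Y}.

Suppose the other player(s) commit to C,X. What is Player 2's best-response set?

argmax u_2 = {P,R}

u_2(P vs C,X) = 3
u_2(Q vs C,X) = 1
u_2(R vs C,X) = 3
max payoff 3 at {P,R}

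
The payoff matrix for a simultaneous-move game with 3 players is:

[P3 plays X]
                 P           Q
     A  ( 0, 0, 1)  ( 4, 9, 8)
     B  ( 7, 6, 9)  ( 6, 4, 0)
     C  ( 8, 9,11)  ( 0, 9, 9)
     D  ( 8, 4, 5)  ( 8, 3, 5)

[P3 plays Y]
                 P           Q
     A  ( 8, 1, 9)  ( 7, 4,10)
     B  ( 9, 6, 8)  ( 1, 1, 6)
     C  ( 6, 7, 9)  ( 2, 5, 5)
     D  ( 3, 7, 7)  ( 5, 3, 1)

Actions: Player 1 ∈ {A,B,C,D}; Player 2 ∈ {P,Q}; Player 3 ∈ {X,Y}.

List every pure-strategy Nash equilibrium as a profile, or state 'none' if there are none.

(A,P,X): not NE [P1→D gives 8>0; P2→Q gives 9>0; P3→Y gives 9>1]
(A,P,Y): not NE [P1→B gives 9>8; P2→Q gives 4>1]
(A,Q,X): not NE [P1→D gives 8>4; P3→Y gives 10>8]
(A,Q,Y): NE
(B,P,X): not NE [P1→D gives 8>7]
(B,P,Y): not NE [P3→X gives 9>8]
(B,Q,X): not NE [P1→D gives 8>6; P2→P gives 6>4; P3→Y gives 6>0]
(B,Q,Y): not NE [P1→A gives 7>1; P2→P gives 6>1]
(C,P,X): NE
(C,P,Y): not NE [P1→B gives 9>6; P3→X gives 11>9]
(C,Q,X): not NE [P1→D gives 8>0]
(C,Q,Y): not NE [P1→A gives 7>2; P2→P gives 7>5; P3→X gives 9>5]
(D,P,X): not NE [P3→Y gives 7>5]
(D,P,Y): not NE [P1→B gives 9>3]
(D,Q,X): not NE [P2→P gives 4>3]
(D,Q,Y): not NE [P1→A gives 7>5; P2→P gives 7>3; P3→X gives 5>1]

PSNE = {(A,Q,Y), (C,P,X)}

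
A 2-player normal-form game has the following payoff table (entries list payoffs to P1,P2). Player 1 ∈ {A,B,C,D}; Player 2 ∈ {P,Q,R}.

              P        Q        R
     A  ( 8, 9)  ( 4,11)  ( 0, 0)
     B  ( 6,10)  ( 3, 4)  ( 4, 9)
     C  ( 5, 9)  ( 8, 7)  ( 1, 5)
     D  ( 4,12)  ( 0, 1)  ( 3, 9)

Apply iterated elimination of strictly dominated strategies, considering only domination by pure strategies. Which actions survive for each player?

IESDS → P1:{A,C} P2:{P,Q}

P1 drop D (B beats it: P:6>4 Q:3>0 R:4>3)
P2 drop R (P beats it: A:9>0 B:10>9 C:9>5)
P1 drop B (A beats it: P:8>6 Q:4>3)
P1→{A,C} P2→{P,Q}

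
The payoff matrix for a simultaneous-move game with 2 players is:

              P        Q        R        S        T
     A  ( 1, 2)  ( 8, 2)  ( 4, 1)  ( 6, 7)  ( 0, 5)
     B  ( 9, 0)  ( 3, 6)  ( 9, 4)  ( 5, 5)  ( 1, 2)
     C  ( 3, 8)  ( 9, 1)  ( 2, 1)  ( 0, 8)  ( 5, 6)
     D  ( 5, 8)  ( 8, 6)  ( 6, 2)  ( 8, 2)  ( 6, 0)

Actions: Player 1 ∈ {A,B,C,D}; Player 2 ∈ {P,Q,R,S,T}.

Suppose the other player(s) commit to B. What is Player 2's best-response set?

argmax u_2 = {Q}

u_2(P vs B) = 0
u_2(Q vs B) = 6
u_2(R vs B) = 4
u_2(S vs B) = 5
u_2(T vs B) = 2
max payoff 6 at {Q}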